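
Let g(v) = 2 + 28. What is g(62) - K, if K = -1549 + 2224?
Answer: -645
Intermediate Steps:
g(v) = 30
K = 675
g(62) - K = 30 - 1*675 = 30 - 675 = -645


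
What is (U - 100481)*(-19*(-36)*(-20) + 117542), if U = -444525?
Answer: -56605413172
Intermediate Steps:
(U - 100481)*(-19*(-36)*(-20) + 117542) = (-444525 - 100481)*(-19*(-36)*(-20) + 117542) = -545006*(684*(-20) + 117542) = -545006*(-13680 + 117542) = -545006*103862 = -56605413172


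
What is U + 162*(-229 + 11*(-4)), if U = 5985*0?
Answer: -44226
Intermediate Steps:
U = 0
U + 162*(-229 + 11*(-4)) = 0 + 162*(-229 + 11*(-4)) = 0 + 162*(-229 - 44) = 0 + 162*(-273) = 0 - 44226 = -44226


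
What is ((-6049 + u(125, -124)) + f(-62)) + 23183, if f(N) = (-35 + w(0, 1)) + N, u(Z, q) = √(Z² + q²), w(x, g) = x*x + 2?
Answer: 17039 + √31001 ≈ 17215.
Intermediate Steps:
w(x, g) = 2 + x² (w(x, g) = x² + 2 = 2 + x²)
f(N) = -33 + N (f(N) = (-35 + (2 + 0²)) + N = (-35 + (2 + 0)) + N = (-35 + 2) + N = -33 + N)
((-6049 + u(125, -124)) + f(-62)) + 23183 = ((-6049 + √(125² + (-124)²)) + (-33 - 62)) + 23183 = ((-6049 + √(15625 + 15376)) - 95) + 23183 = ((-6049 + √31001) - 95) + 23183 = (-6144 + √31001) + 23183 = 17039 + √31001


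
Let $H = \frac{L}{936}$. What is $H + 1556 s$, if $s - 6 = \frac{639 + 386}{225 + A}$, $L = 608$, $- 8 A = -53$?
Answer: $\frac{3517021364}{216801} \approx 16222.0$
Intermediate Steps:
$A = \frac{53}{8}$ ($A = \left(- \frac{1}{8}\right) \left(-53\right) = \frac{53}{8} \approx 6.625$)
$H = \frac{76}{117}$ ($H = \frac{608}{936} = 608 \cdot \frac{1}{936} = \frac{76}{117} \approx 0.64957$)
$s = \frac{19318}{1853}$ ($s = 6 + \frac{639 + 386}{225 + \frac{53}{8}} = 6 + \frac{1025}{\frac{1853}{8}} = 6 + 1025 \cdot \frac{8}{1853} = 6 + \frac{8200}{1853} = \frac{19318}{1853} \approx 10.425$)
$H + 1556 s = \frac{76}{117} + 1556 \cdot \frac{19318}{1853} = \frac{76}{117} + \frac{30058808}{1853} = \frac{3517021364}{216801}$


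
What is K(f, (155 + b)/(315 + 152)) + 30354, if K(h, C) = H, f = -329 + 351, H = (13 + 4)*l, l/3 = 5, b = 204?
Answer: 30609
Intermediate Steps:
l = 15 (l = 3*5 = 15)
H = 255 (H = (13 + 4)*15 = 17*15 = 255)
f = 22
K(h, C) = 255
K(f, (155 + b)/(315 + 152)) + 30354 = 255 + 30354 = 30609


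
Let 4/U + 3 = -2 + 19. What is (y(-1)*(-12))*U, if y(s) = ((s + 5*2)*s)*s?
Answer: -216/7 ≈ -30.857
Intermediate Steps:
U = 2/7 (U = 4/(-3 + (-2 + 19)) = 4/(-3 + 17) = 4/14 = 4*(1/14) = 2/7 ≈ 0.28571)
y(s) = s**2*(10 + s) (y(s) = ((s + 10)*s)*s = ((10 + s)*s)*s = (s*(10 + s))*s = s**2*(10 + s))
(y(-1)*(-12))*U = (((-1)**2*(10 - 1))*(-12))*(2/7) = ((1*9)*(-12))*(2/7) = (9*(-12))*(2/7) = -108*2/7 = -216/7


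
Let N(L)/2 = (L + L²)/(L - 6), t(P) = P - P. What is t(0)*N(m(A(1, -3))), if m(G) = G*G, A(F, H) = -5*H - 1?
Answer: 0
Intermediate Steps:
A(F, H) = -1 - 5*H
t(P) = 0
m(G) = G²
N(L) = 2*(L + L²)/(-6 + L) (N(L) = 2*((L + L²)/(L - 6)) = 2*((L + L²)/(-6 + L)) = 2*(L + L²)/(-6 + L))
t(0)*N(m(A(1, -3))) = 0*(2*(-1 - 5*(-3))²*(1 + (-1 - 5*(-3))²)/(-6 + (-1 - 5*(-3))²)) = 0*(2*(-1 + 15)²*(1 + (-1 + 15)²)/(-6 + (-1 + 15)²)) = 0*(2*14²*(1 + 14²)/(-6 + 14²)) = 0*(2*196*(1 + 196)/(-6 + 196)) = 0*(2*196*197/190) = 0*(2*196*(1/190)*197) = 0*(38612/95) = 0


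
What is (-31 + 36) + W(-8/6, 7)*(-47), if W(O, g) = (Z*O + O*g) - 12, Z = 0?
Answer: 3023/3 ≈ 1007.7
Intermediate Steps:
W(O, g) = -12 + O*g (W(O, g) = (0*O + O*g) - 12 = (0 + O*g) - 12 = O*g - 12 = -12 + O*g)
(-31 + 36) + W(-8/6, 7)*(-47) = (-31 + 36) + (-12 - 8/6*7)*(-47) = 5 + (-12 - 8*⅙*7)*(-47) = 5 + (-12 - 4/3*7)*(-47) = 5 + (-12 - 28/3)*(-47) = 5 - 64/3*(-47) = 5 + 3008/3 = 3023/3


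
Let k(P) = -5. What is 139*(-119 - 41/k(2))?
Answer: -77006/5 ≈ -15401.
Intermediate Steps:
139*(-119 - 41/k(2)) = 139*(-119 - 41/(-5)) = 139*(-119 - 41*(-⅕)) = 139*(-119 + 41/5) = 139*(-554/5) = -77006/5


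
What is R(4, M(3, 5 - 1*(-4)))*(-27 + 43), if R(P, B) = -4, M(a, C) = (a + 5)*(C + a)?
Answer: -64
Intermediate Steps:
M(a, C) = (5 + a)*(C + a)
R(4, M(3, 5 - 1*(-4)))*(-27 + 43) = -4*(-27 + 43) = -4*16 = -64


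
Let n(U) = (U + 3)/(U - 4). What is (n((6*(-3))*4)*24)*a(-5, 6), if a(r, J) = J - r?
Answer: 4554/19 ≈ 239.68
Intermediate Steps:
n(U) = (3 + U)/(-4 + U)
(n((6*(-3))*4)*24)*a(-5, 6) = (((3 + (6*(-3))*4)/(-4 + (6*(-3))*4))*24)*(6 - 1*(-5)) = (((3 - 18*4)/(-4 - 18*4))*24)*(6 + 5) = (((3 - 72)/(-4 - 72))*24)*11 = ((-69/(-76))*24)*11 = (-1/76*(-69)*24)*11 = ((69/76)*24)*11 = (414/19)*11 = 4554/19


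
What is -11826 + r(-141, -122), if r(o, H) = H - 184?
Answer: -12132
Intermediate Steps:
r(o, H) = -184 + H
-11826 + r(-141, -122) = -11826 + (-184 - 122) = -11826 - 306 = -12132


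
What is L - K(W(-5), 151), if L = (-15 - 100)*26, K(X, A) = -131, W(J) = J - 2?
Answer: -2859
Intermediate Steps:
W(J) = -2 + J
L = -2990 (L = -115*26 = -2990)
L - K(W(-5), 151) = -2990 - 1*(-131) = -2990 + 131 = -2859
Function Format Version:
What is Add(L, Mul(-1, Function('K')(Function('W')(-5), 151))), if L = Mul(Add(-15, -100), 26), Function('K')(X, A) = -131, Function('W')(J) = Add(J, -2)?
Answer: -2859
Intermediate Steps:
Function('W')(J) = Add(-2, J)
L = -2990 (L = Mul(-115, 26) = -2990)
Add(L, Mul(-1, Function('K')(Function('W')(-5), 151))) = Add(-2990, Mul(-1, -131)) = Add(-2990, 131) = -2859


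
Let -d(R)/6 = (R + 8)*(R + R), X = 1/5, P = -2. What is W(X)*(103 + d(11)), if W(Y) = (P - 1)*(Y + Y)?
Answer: 2886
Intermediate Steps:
X = ⅕ ≈ 0.20000
W(Y) = -6*Y (W(Y) = (-2 - 1)*(Y + Y) = -6*Y)
d(R) = -12*R*(8 + R) (d(R) = -6*(R + 8)*(R + R) = -6*(8 + R)*2*R = -12*R*(8 + R))
W(X)*(103 + d(11)) = (-6*⅕)*(103 - 12*11*(8 + 11)) = -6*(103 - 12*11*19)/5 = -6*(103 - 2508)/5 = -6/5*(-2405) = 2886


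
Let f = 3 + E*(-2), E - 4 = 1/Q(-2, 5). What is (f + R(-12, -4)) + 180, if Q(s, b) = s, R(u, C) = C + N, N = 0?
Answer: 172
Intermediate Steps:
R(u, C) = C (R(u, C) = C + 0 = C)
E = 7/2 (E = 4 + 1/(-2) = 4 - ½ = 7/2 ≈ 3.5000)
f = -4 (f = 3 + (7/2)*(-2) = 3 - 7 = -4)
(f + R(-12, -4)) + 180 = (-4 - 4) + 180 = -8 + 180 = 172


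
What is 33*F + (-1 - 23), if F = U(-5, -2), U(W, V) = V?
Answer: -90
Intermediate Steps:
F = -2
33*F + (-1 - 23) = 33*(-2) + (-1 - 23) = -66 - 24 = -90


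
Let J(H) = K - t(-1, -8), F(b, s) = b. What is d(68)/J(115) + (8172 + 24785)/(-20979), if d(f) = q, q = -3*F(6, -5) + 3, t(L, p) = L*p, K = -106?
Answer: -1147471/797202 ≈ -1.4394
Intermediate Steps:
J(H) = -114 (J(H) = -106 - (-1)*(-8) = -106 - 1*8 = -106 - 8 = -114)
q = -15 (q = -3*6 + 3 = -18 + 3 = -15)
d(f) = -15
d(68)/J(115) + (8172 + 24785)/(-20979) = -15/(-114) + (8172 + 24785)/(-20979) = -15*(-1/114) + 32957*(-1/20979) = 5/38 - 32957/20979 = -1147471/797202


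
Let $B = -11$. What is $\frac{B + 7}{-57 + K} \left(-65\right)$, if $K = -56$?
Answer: $- \frac{260}{113} \approx -2.3009$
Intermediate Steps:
$\frac{B + 7}{-57 + K} \left(-65\right) = \frac{-11 + 7}{-57 - 56} \left(-65\right) = - \frac{4}{-113} \left(-65\right) = \left(-4\right) \left(- \frac{1}{113}\right) \left(-65\right) = \frac{4}{113} \left(-65\right) = - \frac{260}{113}$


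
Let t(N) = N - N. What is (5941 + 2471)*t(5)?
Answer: 0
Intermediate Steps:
t(N) = 0
(5941 + 2471)*t(5) = (5941 + 2471)*0 = 8412*0 = 0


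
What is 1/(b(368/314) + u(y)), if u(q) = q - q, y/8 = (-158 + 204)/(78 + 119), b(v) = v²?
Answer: 24649/33856 ≈ 0.72805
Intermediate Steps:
y = 368/197 (y = 8*((-158 + 204)/(78 + 119)) = 8*(46/197) = 368/197 ≈ 1.8680)
u(q) = 0
1/(b(368/314) + u(y)) = 1/((368/314)² + 0) = 1/((368*(1/314))² + 0) = 1/((184/157)² + 0) = 1/(33856/24649 + 0) = 1/(33856/24649) = 24649/33856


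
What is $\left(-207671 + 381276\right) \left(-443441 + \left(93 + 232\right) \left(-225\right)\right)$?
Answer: $-89678440430$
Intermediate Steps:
$\left(-207671 + 381276\right) \left(-443441 + \left(93 + 232\right) \left(-225\right)\right) = 173605 \left(-443441 + 325 \left(-225\right)\right) = 173605 \left(-443441 - 73125\right) = 173605 \left(-516566\right) = -89678440430$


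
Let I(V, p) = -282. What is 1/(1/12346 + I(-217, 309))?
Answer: -12346/3481571 ≈ -0.0035461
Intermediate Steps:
1/(1/12346 + I(-217, 309)) = 1/(1/12346 - 282) = 1/(-3481571/12346) = -12346/3481571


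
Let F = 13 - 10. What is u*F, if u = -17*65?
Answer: -3315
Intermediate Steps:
F = 3
u = -1105
u*F = -1105*3 = -3315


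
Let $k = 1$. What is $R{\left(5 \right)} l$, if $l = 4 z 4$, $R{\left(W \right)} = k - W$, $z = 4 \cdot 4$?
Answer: $-1024$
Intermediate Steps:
$z = 16$
$R{\left(W \right)} = 1 - W$
$l = 256$ ($l = 4 \cdot 16 \cdot 4 = 64 \cdot 4 = 256$)
$R{\left(5 \right)} l = \left(1 - 5\right) 256 = \left(-4\right) 256 = -1024$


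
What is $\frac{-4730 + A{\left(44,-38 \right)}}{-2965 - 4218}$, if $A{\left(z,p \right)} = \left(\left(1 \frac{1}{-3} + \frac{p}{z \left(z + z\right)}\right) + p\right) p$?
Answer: $\frac{9504677}{20859432} \approx 0.45565$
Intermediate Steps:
$A{\left(z,p \right)} = p \left(- \frac{1}{3} + p + \frac{p}{2 z^{2}}\right)$ ($A{\left(z,p \right)} = \left(\left(1 \left(- \frac{1}{3}\right) + \frac{p}{z 2 z}\right) + p\right) p = \left(\left(- \frac{1}{3} + \frac{p}{2 z^{2}}\right) + p\right) p = \left(- \frac{1}{3} + p + \frac{p}{2 z^{2}}\right) p = p \left(- \frac{1}{3} + p + \frac{p}{2 z^{2}}\right)$)
$\frac{-4730 + A{\left(44,-38 \right)}}{-2965 - 4218} = \frac{-4730 + \left(\left(-38\right)^{2} - - \frac{38}{3} + \frac{\left(-38\right)^{2}}{2 \cdot 1936}\right)}{-2965 - 4218} = \frac{-4730 + \left(1444 + \frac{38}{3} + \frac{1}{2} \cdot 1444 \cdot \frac{1}{1936}\right)}{-7183} = \left(-4730 + \left(1444 + \frac{38}{3} + \frac{361}{968}\right)\right) \left(- \frac{1}{7183}\right) = \left(-4730 + \frac{4231243}{2904}\right) \left(- \frac{1}{7183}\right) = \left(- \frac{9504677}{2904}\right) \left(- \frac{1}{7183}\right) = \frac{9504677}{20859432}$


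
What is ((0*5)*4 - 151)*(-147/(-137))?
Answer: -22197/137 ≈ -162.02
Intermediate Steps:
((0*5)*4 - 151)*(-147/(-137)) = (0*4 - 151)*(-147*(-1/137)) = (0 - 151)*(147/137) = -151*147/137 = -22197/137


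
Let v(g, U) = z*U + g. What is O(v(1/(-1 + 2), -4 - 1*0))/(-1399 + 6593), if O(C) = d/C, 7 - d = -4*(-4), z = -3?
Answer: -9/67522 ≈ -0.00013329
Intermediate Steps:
d = -9 (d = 7 - (-4)*(-4) = 7 - 1*16 = 7 - 16 = -9)
v(g, U) = g - 3*U (v(g, U) = -3*U + g = g - 3*U)
O(C) = -9/C
O(v(1/(-1 + 2), -4 - 1*0))/(-1399 + 6593) = (-9/(1/(-1 + 2) - 3*(-4 - 1*0)))/(-1399 + 6593) = (-9/(1/1 - 3*(-4 + 0)))/5194 = (-9/(1 - 3*(-4)))/5194 = (-9/(1 + 12))/5194 = (-9/13)/5194 = (-9*1/13)/5194 = (1/5194)*(-9/13) = -9/67522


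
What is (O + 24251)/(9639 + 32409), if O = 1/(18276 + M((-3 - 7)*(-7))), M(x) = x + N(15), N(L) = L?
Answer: 37106051/64336944 ≈ 0.57675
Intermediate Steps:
M(x) = 15 + x (M(x) = x + 15 = 15 + x)
O = 1/18361 (O = 1/(18276 + (15 + (-3 - 7)*(-7))) = 1/(18276 + (15 - 10*(-7))) = 1/(18276 + (15 + 70)) = 1/(18276 + 85) = 1/18361 ≈ 5.4463e-5)
(O + 24251)/(9639 + 32409) = (1/18361 + 24251)/(9639 + 32409) = (445272612/18361)/42048 = (445272612/18361)*(1/42048) = 37106051/64336944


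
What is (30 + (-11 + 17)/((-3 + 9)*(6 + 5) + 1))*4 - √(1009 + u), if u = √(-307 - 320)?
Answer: 8064/67 - √(1009 + I*√627) ≈ 88.591 - 0.39412*I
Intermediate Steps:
u = I*√627 (u = √(-627) = I*√627 ≈ 25.04*I)
(30 + (-11 + 17)/((-3 + 9)*(6 + 5) + 1))*4 - √(1009 + u) = (30 + (-11 + 17)/((-3 + 9)*(6 + 5) + 1))*4 - √(1009 + I*√627) = (30 + 6/(6*11 + 1))*4 - √(1009 + I*√627) = (30 + 6/(66 + 1))*4 - √(1009 + I*√627) = (30 + 6/67)*4 - √(1009 + I*√627) = (2016/67)*4 - √(1009 + I*√627) = 8064/67 - √(1009 + I*√627)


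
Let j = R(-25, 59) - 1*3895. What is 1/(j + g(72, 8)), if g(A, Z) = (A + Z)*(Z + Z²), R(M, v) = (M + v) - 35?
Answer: 1/1864 ≈ 0.00053648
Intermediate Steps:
R(M, v) = -35 + M + v
j = -3896 (j = (-35 - 25 + 59) - 1*3895 = -1 - 3895 = -3896)
1/(j + g(72, 8)) = 1/(-3896 + 8*(72 + 8 + 8² + 72*8)) = 1/(-3896 + 8*(72 + 8 + 64 + 576)) = 1/(-3896 + 8*720) = 1/(-3896 + 5760) = 1/1864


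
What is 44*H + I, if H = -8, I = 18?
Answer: -334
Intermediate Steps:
44*H + I = 44*(-8) + 18 = -352 + 18 = -334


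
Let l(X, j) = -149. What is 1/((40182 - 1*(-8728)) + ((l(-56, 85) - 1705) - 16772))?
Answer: 1/30284 ≈ 3.3021e-5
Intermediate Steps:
1/((40182 - 1*(-8728)) + ((l(-56, 85) - 1705) - 16772)) = 1/((40182 - 1*(-8728)) + ((-149 - 1705) - 16772)) = 1/((40182 + 8728) + (-1854 - 16772)) = 1/(48910 - 18626) = 1/30284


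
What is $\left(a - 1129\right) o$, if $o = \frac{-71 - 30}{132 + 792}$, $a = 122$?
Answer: $\frac{101707}{924} \approx 110.07$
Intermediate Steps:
$o = - \frac{101}{924} \approx -0.10931$
$\left(a - 1129\right) o = \left(122 - 1129\right) \left(- \frac{101}{924}\right) = \left(-1007\right) \left(- \frac{101}{924}\right) = \frac{101707}{924}$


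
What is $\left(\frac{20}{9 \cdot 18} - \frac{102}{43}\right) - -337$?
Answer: $\frac{1165939}{3483} \approx 334.75$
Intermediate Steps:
$\left(\frac{20}{9 \cdot 18} - \frac{102}{43}\right) - -337 = \left(\frac{20}{162} - \frac{102}{43}\right) + 337 = \left(20 \cdot \frac{1}{162} - \frac{102}{43}\right) + 337 = \left(\frac{10}{81} - \frac{102}{43}\right) + 337 = - \frac{7832}{3483} + 337 = \frac{1165939}{3483}$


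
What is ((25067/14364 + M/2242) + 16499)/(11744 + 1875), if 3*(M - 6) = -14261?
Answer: 1997455837/1648825092 ≈ 1.2114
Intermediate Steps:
M = -14243/3 (M = 6 + (⅓)*(-14261) = 6 - 14261/3 = -14243/3 ≈ -4747.7)
((25067/14364 + M/2242) + 16499)/(11744 + 1875) = ((25067/14364 - 14243/3/2242) + 16499)/(11744 + 1875) = ((25067*(1/14364) - 14243/3*1/2242) + 16499)/13619 = ((3581/2052 - 14243/6726) + 16499)*(1/13619) = (-45095/121068 + 16499)*(1/13619) = (1997455837/121068)*(1/13619) = 1997455837/1648825092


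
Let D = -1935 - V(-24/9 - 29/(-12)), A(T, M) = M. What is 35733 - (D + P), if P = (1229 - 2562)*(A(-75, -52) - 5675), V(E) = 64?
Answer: -7596359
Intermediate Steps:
P = 7634091 (P = (1229 - 2562)*(-52 - 5675) = -1333*(-5727) = 7634091)
D = -1999 (D = -1935 - 1*64 = -1935 - 64 = -1999)
35733 - (D + P) = 35733 - (-1999 + 7634091) = 35733 - 1*7632092 = 35733 - 7632092 = -7596359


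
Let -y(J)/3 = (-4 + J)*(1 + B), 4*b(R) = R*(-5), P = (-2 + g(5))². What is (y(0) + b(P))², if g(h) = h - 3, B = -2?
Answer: 144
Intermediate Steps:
g(h) = -3 + h
P = 0 (P = (-2 + (-3 + 5))² = (-2 + 2)² = 0² = 0)
b(R) = -5*R/4 (b(R) = (R*(-5))/4 = (-5*R)/4 = -5*R/4)
y(J) = -12 + 3*J (y(J) = -3*(-4 + J)*(1 - 2) = -3*(-4 + J)*(-1) = -3*(4 - J) = -12 + 3*J)
(y(0) + b(P))² = ((-12 + 3*0) - 5/4*0)² = ((-12 + 0) + 0)² = (-12 + 0)² = (-12)² = 144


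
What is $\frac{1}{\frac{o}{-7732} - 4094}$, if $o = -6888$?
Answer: $- \frac{1933}{7911980} \approx -0.00024431$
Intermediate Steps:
$\frac{1}{\frac{o}{-7732} - 4094} = \frac{1}{- \frac{6888}{-7732} - 4094} = \frac{1}{\left(-6888\right) \left(- \frac{1}{7732}\right) - 4094} = \frac{1}{\frac{1722}{1933} - 4094} = \frac{1}{- \frac{7911980}{1933}} = - \frac{1933}{7911980}$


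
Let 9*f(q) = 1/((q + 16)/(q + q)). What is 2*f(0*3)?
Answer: 0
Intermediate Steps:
f(q) = 2*q/(9*(16 + q)) (f(q) = 1/(9*(((q + 16)/(q + q)))) = 1/(9*(((16 + q)/((2*q))))) = 1/(9*(((16 + q)*(1/(2*q))))) = 1/(9*(((16 + q)/(2*q)))) = (2*q/(16 + q))/9 = 2*q/(9*(16 + q)))
2*f(0*3) = 2*(2*(0*3)/(9*(16 + 0*3))) = 2*((2/9)*0/(16 + 0)) = 2*((2/9)*0/16) = 2*((2/9)*0*(1/16)) = 2*0 = 0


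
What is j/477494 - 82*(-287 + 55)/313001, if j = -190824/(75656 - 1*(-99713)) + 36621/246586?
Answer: 392804935790740036589/6463010851685496041596 ≈ 0.060777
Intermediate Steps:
j = -40632338715/43243540234 (j = -190824/(75656 + 99713) + 36621*(1/246586) = -190824/175369 + 36621/246586 = -40632338715/43243540234 ≈ -0.93962)
j/477494 - 82*(-287 + 55)/313001 = -40632338715/43243540234/477494 - 82*(-287 + 55)/313001 = -40632338715/43243540234*1/477494 - 82*(-232)*(1/313001) = -40632338715/20648531000493596 + 19024*(1/313001) = -40632338715/20648531000493596 + 19024/313001 = 392804935790740036589/6463010851685496041596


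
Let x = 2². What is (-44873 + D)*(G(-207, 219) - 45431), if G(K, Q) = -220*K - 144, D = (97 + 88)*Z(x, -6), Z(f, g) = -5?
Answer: 1602930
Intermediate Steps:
x = 4
D = -925 (D = (97 + 88)*(-5) = 185*(-5) = -925)
G(K, Q) = -144 - 220*K
(-44873 + D)*(G(-207, 219) - 45431) = (-44873 - 925)*((-144 - 220*(-207)) - 45431) = -45798*((-144 + 45540) - 45431) = -45798*(45396 - 45431) = -45798*(-35) = 1602930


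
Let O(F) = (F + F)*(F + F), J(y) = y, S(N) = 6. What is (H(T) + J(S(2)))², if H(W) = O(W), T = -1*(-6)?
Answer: 22500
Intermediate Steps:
T = 6
O(F) = 4*F² (O(F) = (2*F)*(2*F) = 4*F²)
H(W) = 4*W²
(H(T) + J(S(2)))² = (4*6² + 6)² = (4*36 + 6)² = (144 + 6)² = 150² = 22500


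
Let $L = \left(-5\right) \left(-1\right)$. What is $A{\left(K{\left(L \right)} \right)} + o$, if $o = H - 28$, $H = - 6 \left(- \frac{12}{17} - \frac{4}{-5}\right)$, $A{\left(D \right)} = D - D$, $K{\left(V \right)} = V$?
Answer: $- \frac{2428}{85} \approx -28.565$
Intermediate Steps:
$L = 5$
$A{\left(D \right)} = 0$
$H = - \frac{48}{85}$ ($H = - 6 \left(\left(-12\right) \frac{1}{17} - - \frac{4}{5}\right) = - 6 \left(- \frac{12}{17} + \frac{4}{5}\right) = \left(-6\right) \frac{8}{85} = - \frac{48}{85} \approx -0.56471$)
$o = - \frac{2428}{85}$ ($o = - \frac{48}{85} - 28 = - \frac{2428}{85} \approx -28.565$)
$A{\left(K{\left(L \right)} \right)} + o = 0 - \frac{2428}{85} = - \frac{2428}{85}$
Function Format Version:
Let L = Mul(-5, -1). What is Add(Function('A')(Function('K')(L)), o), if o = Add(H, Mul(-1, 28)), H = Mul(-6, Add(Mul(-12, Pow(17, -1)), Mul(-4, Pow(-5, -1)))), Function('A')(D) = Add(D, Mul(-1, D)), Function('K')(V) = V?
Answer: Rational(-2428, 85) ≈ -28.565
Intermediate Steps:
L = 5
Function('A')(D) = 0
H = Rational(-48, 85) (H = Mul(-6, Add(Mul(-12, Rational(1, 17)), Mul(-4, Rational(-1, 5)))) = Mul(-6, Add(Rational(-12, 17), Rational(4, 5))) = Mul(-6, Rational(8, 85)) = Rational(-48, 85) ≈ -0.56471)
o = Rational(-2428, 85) (o = Add(Rational(-48, 85), Mul(-1, 28)) = Add(Rational(-48, 85), -28) = Rational(-2428, 85) ≈ -28.565)
Add(Function('A')(Function('K')(L)), o) = Add(0, Rational(-2428, 85)) = Rational(-2428, 85)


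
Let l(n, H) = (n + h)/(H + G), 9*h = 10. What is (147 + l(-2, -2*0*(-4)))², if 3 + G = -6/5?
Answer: 774119329/35721 ≈ 21671.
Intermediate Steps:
h = 10/9 (h = (⅑)*10 = 10/9 ≈ 1.1111)
G = -21/5 (G = -3 - 6/5 = -21/5 ≈ -4.2000)
l(n, H) = (10/9 + n)/(-21/5 + H) (l(n, H) = (n + 10/9)/(H - 21/5) = (10/9 + n)/(-21/5 + H))
(147 + l(-2, -2*0*(-4)))² = (147 + 5*(10 + 9*(-2))/(9*(-21 + 5*(-2*0*(-4)))))² = (147 + 5*(10 - 18)/(9*(-21 + 5*(0*(-4)))))² = (147 + (5/9)*(-8)/(-21 + 5*0))² = (147 + (5/9)*(-8)/(-21 + 0))² = (147 + (5/9)*(-8)/(-21))² = (147 + (5/9)*(-1/21)*(-8))² = (147 + 40/189)² = (27823/189)² = 774119329/35721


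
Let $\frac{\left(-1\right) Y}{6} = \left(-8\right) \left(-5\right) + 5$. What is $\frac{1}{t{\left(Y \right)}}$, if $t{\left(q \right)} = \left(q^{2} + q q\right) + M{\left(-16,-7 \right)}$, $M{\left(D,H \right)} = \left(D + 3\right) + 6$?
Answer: $\frac{1}{145793} \approx 6.859 \cdot 10^{-6}$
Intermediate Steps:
$M{\left(D,H \right)} = 9 + D$ ($M{\left(D,H \right)} = \left(3 + D\right) + 6 = 9 + D$)
$Y = -270$ ($Y = - 6 \left(\left(-8\right) \left(-5\right) + 5\right) = - 6 \left(40 + 5\right) = \left(-6\right) 45 = -270$)
$t{\left(q \right)} = -7 + 2 q^{2}$ ($t{\left(q \right)} = \left(q^{2} + q q\right) + \left(9 - 16\right) = \left(q^{2} + q^{2}\right) - 7 = 2 q^{2} - 7 = -7 + 2 q^{2}$)
$\frac{1}{t{\left(Y \right)}} = \frac{1}{-7 + 2 \left(-270\right)^{2}} = \frac{1}{-7 + 2 \cdot 72900} = \frac{1}{-7 + 145800} = \frac{1}{145793}$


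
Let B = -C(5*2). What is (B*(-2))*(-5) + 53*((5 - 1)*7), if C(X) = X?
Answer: 1384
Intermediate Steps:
B = -10 (B = -5*2 = -1*10 = -10)
(B*(-2))*(-5) + 53*((5 - 1)*7) = -10*(-2)*(-5) + 53*((5 - 1)*7) = 20*(-5) + 53*(4*7) = -100 + 53*28 = -100 + 1484 = 1384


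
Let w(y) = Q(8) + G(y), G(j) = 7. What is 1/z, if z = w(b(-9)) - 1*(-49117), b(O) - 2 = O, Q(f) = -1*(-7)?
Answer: 1/49131 ≈ 2.0354e-5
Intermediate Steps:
Q(f) = 7
b(O) = 2 + O
w(y) = 14 (w(y) = 7 + 7 = 14)
z = 49131 (z = 14 - 1*(-49117) = 14 + 49117 = 49131)
1/z = 1/49131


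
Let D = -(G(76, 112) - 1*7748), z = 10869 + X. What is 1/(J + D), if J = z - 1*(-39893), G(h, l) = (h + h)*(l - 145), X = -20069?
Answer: 1/43457 ≈ 2.3011e-5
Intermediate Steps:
G(h, l) = 2*h*(-145 + l) (G(h, l) = (2*h)*(-145 + l) = 2*h*(-145 + l))
z = -9200 (z = 10869 - 20069 = -9200)
D = 12764 (D = -(2*76*(-145 + 112) - 1*7748) = -(2*76*(-33) - 7748) = -(-5016 - 7748) = -1*(-12764) = 12764)
J = 30693 (J = -9200 - 1*(-39893) = -9200 + 39893 = 30693)
1/(J + D) = 1/(30693 + 12764) = 1/43457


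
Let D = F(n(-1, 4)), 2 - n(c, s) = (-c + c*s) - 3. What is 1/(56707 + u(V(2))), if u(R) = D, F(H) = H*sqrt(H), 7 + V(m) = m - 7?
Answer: 56707/3215683337 - 16*sqrt(2)/3215683337 ≈ 1.7627e-5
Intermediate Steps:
V(m) = -14 + m (V(m) = -7 + (m - 7) = -7 + (-7 + m) = -14 + m)
n(c, s) = 5 + c - c*s (n(c, s) = 2 - ((-c + c*s) - 3) = 2 - (-3 - c + c*s) = 2 + (3 + c - c*s) = 5 + c - c*s)
F(H) = H**(3/2)
D = 16*sqrt(2) (D = (5 - 1 - 1*(-1)*4)**(3/2) = (5 - 1 + 4)**(3/2) = 8**(3/2) = 16*sqrt(2) ≈ 22.627)
u(R) = 16*sqrt(2)
1/(56707 + u(V(2))) = 1/(56707 + 16*sqrt(2))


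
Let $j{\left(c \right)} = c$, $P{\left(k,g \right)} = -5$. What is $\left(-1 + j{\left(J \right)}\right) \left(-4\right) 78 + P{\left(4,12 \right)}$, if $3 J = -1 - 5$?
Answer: $931$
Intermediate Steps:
$J = -2$ ($J = \frac{-1 - 5}{3} = \frac{1}{3} \left(-6\right) = -2$)
$\left(-1 + j{\left(J \right)}\right) \left(-4\right) 78 + P{\left(4,12 \right)} = \left(-1 - 2\right) \left(-4\right) 78 - 5 = \left(-3\right) \left(-4\right) 78 - 5 = 12 \cdot 78 - 5 = 936 - 5 = 931$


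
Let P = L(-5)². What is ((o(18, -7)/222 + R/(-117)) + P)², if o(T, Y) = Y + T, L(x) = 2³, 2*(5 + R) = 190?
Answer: 33352621129/8328996 ≈ 4004.4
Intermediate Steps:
R = 90 (R = -5 + (½)*190 = -5 + 95 = 90)
L(x) = 8
o(T, Y) = T + Y
P = 64 (P = 8² = 64)
((o(18, -7)/222 + R/(-117)) + P)² = (((18 - 7)/222 + 90/(-117)) + 64)² = ((11*(1/222) + 90*(-1/117)) + 64)² = ((11/222 - 10/13) + 64)² = (-2077/2886 + 64)² = (182627/2886)² = 33352621129/8328996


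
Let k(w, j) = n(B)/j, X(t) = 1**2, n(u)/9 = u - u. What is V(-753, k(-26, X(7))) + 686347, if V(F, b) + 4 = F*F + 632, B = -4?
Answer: 1253984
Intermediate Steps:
n(u) = 0 (n(u) = 9*(u - u) = 9*0 = 0)
X(t) = 1
k(w, j) = 0 (k(w, j) = 0/j = 0)
V(F, b) = 628 + F**2 (V(F, b) = -4 + (F*F + 632) = -4 + (F**2 + 632) = -4 + (632 + F**2) = 628 + F**2)
V(-753, k(-26, X(7))) + 686347 = (628 + (-753)**2) + 686347 = (628 + 567009) + 686347 = 567637 + 686347 = 1253984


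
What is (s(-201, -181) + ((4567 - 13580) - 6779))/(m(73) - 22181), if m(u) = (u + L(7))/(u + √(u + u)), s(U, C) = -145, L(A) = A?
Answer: 1832090156171/2549760144583 - 1274960*√146/2549760144583 ≈ 0.71853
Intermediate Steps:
m(u) = (7 + u)/(u + √2*√u) (m(u) = (u + 7)/(u + √(u + u)) = (7 + u)/(u + √(2*u)) = (7 + u)/(u + √2*√u))
(s(-201, -181) + ((4567 - 13580) - 6779))/(m(73) - 22181) = (-145 + ((4567 - 13580) - 6779))/((7 + 73)/(73 + √2*√73) - 22181) = (-145 + (-9013 - 6779))/(80/(73 + √146) - 22181) = (-145 - 15792)/(80/(73 + √146) - 22181) = -15937/(-22181 + 80/(73 + √146))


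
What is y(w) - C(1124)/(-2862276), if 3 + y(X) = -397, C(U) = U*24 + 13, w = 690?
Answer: -1144883411/2862276 ≈ -399.99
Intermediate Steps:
C(U) = 13 + 24*U (C(U) = 24*U + 13 = 13 + 24*U)
y(X) = -400 (y(X) = -3 - 397 = -400)
y(w) - C(1124)/(-2862276) = -400 - (13 + 24*1124)/(-2862276) = -400 - (13 + 26976)*(-1)/2862276 = -400 - 26989*(-1)/2862276 = -400 - 1*(-26989/2862276) = -400 + 26989/2862276 = -1144883411/2862276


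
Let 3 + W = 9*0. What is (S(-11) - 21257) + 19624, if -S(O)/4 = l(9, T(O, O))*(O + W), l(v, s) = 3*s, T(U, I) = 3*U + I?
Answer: -9025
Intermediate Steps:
T(U, I) = I + 3*U
W = -3 (W = -3 + 9*0 = -3 + 0 = -3)
S(O) = -48*O*(-3 + O) (S(O) = -4*3*(O + 3*O)*(O - 3) = -4*3*(4*O)*(-3 + O) = -4*12*O*(-3 + O) = -48*O*(-3 + O))
(S(-11) - 21257) + 19624 = (48*(-11)*(3 - 1*(-11)) - 21257) + 19624 = (48*(-11)*(3 + 11) - 21257) + 19624 = (48*(-11)*14 - 21257) + 19624 = (-7392 - 21257) + 19624 = -28649 + 19624 = -9025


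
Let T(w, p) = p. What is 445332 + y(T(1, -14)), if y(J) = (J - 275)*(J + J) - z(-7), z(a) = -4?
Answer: 453428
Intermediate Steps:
y(J) = 4 + 2*J*(-275 + J) (y(J) = (J - 275)*(J + J) - 1*(-4) = (-275 + J)*(2*J) + 4 = 2*J*(-275 + J) + 4 = 4 + 2*J*(-275 + J))
445332 + y(T(1, -14)) = 445332 + (4 - 550*(-14) + 2*(-14)²) = 445332 + (4 + 7700 + 2*196) = 445332 + (4 + 7700 + 392) = 445332 + 8096 = 453428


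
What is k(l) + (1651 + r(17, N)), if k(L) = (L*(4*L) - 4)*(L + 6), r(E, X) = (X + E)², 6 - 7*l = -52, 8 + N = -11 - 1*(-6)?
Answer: 1897781/343 ≈ 5532.9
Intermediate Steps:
N = -13 (N = -8 + (-11 - 1*(-6)) = -8 + (-11 + 6) = -8 - 5 = -13)
l = 58/7 (l = 6/7 - ⅐*(-52) = 6/7 + 52/7 = 58/7 ≈ 8.2857)
r(E, X) = (E + X)²
k(L) = (-4 + 4*L²)*(6 + L) (k(L) = (4*L² - 4)*(6 + L) = (-4 + 4*L²)*(6 + L))
k(l) + (1651 + r(17, N)) = (-24 - 4*58/7 + 4*(58/7)³ + 24*(58/7)²) + (1651 + (17 - 13)²) = (-24 - 232/7 + 4*(195112/343) + 24*(3364/49)) + (1651 + 4²) = (-24 - 232/7 + 780448/343 + 80736/49) + (1651 + 16) = 1326000/343 + 1667 = 1897781/343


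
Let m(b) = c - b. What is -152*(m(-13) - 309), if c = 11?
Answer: 43320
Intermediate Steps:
m(b) = 11 - b
-152*(m(-13) - 309) = -152*((11 - 1*(-13)) - 309) = -152*((11 + 13) - 309) = -152*(24 - 309) = -152*(-285) = 43320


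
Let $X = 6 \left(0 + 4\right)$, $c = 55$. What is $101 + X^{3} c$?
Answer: $760421$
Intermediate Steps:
$X = 24$ ($X = 6 \cdot 4 = 24$)
$101 + X^{3} c = 101 + 24^{3} \cdot 55 = 101 + 13824 \cdot 55 = 101 + 760320 = 760421$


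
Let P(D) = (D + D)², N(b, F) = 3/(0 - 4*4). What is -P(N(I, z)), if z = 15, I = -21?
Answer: -9/64 ≈ -0.14063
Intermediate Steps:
N(b, F) = -3/16 (N(b, F) = 3/(0 - 16) = 3/(-16) = 3*(-1/16) = -3/16)
P(D) = 4*D² (P(D) = (2*D)² = 4*D²)
-P(N(I, z)) = -4*(-3/16)² = -4*9/256 = -1*9/64 = -9/64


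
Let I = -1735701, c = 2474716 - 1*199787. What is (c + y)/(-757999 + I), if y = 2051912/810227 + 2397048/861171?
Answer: -529107253286696947/579988067456284300 ≈ -0.91227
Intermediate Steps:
c = 2274929 (c = 2474716 - 199787 = 2274929)
y = 1236400039616/232581331939 (y = 2051912*(1/810227) + 2397048*(1/861171) = 2051912/810227 + 799016/287057 = 1236400039616/232581331939 ≈ 5.3160)
(c + y)/(-757999 + I) = (2274929 + 1236400039616/232581331939)/(-757999 - 1735701) = (529107253286696947/232581331939)/(-2493700) = (529107253286696947/232581331939)*(-1/2493700) = -529107253286696947/579988067456284300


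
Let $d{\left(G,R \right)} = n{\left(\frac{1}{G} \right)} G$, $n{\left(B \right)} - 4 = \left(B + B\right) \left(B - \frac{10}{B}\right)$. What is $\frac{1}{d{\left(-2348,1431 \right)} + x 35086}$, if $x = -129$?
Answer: $- \frac{1174}{5269529525} \approx -2.2279 \cdot 10^{-7}$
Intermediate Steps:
$n{\left(B \right)} = 4 + 2 B \left(B - \frac{10}{B}\right)$ ($n{\left(B \right)} = 4 + \left(B + B\right) \left(B - \frac{10}{B}\right) = 4 + 2 B \left(B - \frac{10}{B}\right)$)
$d{\left(G,R \right)} = G \left(-16 + \frac{2}{G^{2}}\right)$ ($d{\left(G,R \right)} = \left(-16 + 2 \left(\frac{1}{G}\right)^{2}\right) G = \left(-16 + \frac{2}{G^{2}}\right) G = G \left(-16 + \frac{2}{G^{2}}\right)$)
$\frac{1}{d{\left(-2348,1431 \right)} + x 35086} = \frac{1}{\left(\left(-16\right) \left(-2348\right) + \frac{2}{-2348}\right) - 4526094} = \frac{1}{\left(37568 + 2 \left(- \frac{1}{2348}\right)\right) - 4526094} = \frac{1}{\left(37568 - \frac{1}{1174}\right) - 4526094} = \frac{1}{\frac{44104831}{1174} - 4526094} = \frac{1}{- \frac{5269529525}{1174}} = - \frac{1174}{5269529525}$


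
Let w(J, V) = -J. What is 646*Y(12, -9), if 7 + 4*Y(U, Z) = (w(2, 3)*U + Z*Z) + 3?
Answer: 17119/2 ≈ 8559.5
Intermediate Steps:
Y(U, Z) = -1 - U/2 + Z²/4 (Y(U, Z) = -7/4 + (((-1*2)*U + Z*Z) + 3)/4 = -7/4 + ((-2*U + Z²) + 3)/4 = -7/4 + ((Z² - 2*U) + 3)/4 = -7/4 + (3 + Z² - 2*U)/4 = -7/4 + (¾ - U/2 + Z²/4) = -1 - U/2 + Z²/4)
646*Y(12, -9) = 646*(-1 - ½*12 + (¼)*(-9)²) = 646*(-1 - 6 + (¼)*81) = 646*(-1 - 6 + 81/4) = 646*(53/4) = 17119/2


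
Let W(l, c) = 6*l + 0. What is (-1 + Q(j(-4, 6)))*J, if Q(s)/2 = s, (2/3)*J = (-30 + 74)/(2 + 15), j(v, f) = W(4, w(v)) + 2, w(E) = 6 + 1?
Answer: 198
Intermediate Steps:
w(E) = 7
W(l, c) = 6*l
j(v, f) = 26 (j(v, f) = 6*4 + 2 = 24 + 2 = 26)
J = 66/17 (J = 3*((-30 + 74)/(2 + 15))/2 = 3*(44/17)/2 = 3*(44*(1/17))/2 = (3/2)*(44/17) = 66/17 ≈ 3.8824)
Q(s) = 2*s
(-1 + Q(j(-4, 6)))*J = (-1 + 2*26)*(66/17) = (-1 + 52)*(66/17) = 51*(66/17) = 198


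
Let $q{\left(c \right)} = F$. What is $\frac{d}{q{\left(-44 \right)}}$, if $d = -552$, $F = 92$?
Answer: $-6$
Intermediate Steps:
$q{\left(c \right)} = 92$
$\frac{d}{q{\left(-44 \right)}} = - \frac{552}{92} = \left(-552\right) \frac{1}{92} = -6$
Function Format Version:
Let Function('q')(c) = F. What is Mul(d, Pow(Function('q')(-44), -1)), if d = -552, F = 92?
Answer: -6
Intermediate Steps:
Function('q')(c) = 92
Mul(d, Pow(Function('q')(-44), -1)) = Mul(-552, Pow(92, -1)) = Mul(-552, Rational(1, 92)) = -6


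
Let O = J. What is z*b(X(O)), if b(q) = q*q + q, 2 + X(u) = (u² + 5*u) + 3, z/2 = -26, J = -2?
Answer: -1040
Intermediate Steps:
O = -2
z = -52 (z = 2*(-26) = -52)
X(u) = 1 + u² + 5*u (X(u) = -2 + ((u² + 5*u) + 3) = -2 + (3 + u² + 5*u) = 1 + u² + 5*u)
b(q) = q + q² (b(q) = q² + q = q + q²)
z*b(X(O)) = -52*(1 + (-2)² + 5*(-2))*(1 + (1 + (-2)² + 5*(-2))) = -52*(1 + 4 - 10)*(1 + (1 + 4 - 10)) = -(-260)*(1 - 5) = -(-260)*(-4) = -52*20 = -1040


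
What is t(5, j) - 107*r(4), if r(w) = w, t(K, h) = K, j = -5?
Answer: -423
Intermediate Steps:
t(5, j) - 107*r(4) = 5 - 107*4 = 5 - 428 = -423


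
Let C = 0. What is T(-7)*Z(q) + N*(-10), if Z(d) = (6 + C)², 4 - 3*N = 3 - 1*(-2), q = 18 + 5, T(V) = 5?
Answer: 550/3 ≈ 183.33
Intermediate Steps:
q = 23
N = -⅓ (N = 4/3 - (3 - 1*(-2))/3 = 4/3 - (3 + 2)/3 = 4/3 - ⅓*5 = 4/3 - 5/3 = -⅓ ≈ -0.33333)
Z(d) = 36 (Z(d) = (6 + 0)² = 6² = 36)
T(-7)*Z(q) + N*(-10) = 5*36 - ⅓*(-10) = 180 + 10/3 = 550/3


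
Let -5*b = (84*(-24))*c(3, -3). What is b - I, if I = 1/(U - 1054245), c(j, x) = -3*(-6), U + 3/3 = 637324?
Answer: 15129265541/2084610 ≈ 7257.6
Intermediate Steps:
U = 637323 (U = -1 + 637324 = 637323)
c(j, x) = 18
I = -1/416922 (I = 1/(637323 - 1054245) = 1/(-416922) = -1/416922 ≈ -2.3985e-6)
b = 36288/5 (b = -84*(-24)*18/5 = -(-2016)*18/5 = -⅕*(-36288) = 36288/5 ≈ 7257.6)
b - I = 36288/5 - 1*(-1/416922) = 36288/5 + 1/416922 = 15129265541/2084610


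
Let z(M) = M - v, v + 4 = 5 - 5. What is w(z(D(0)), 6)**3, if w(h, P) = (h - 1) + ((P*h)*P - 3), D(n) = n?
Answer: 2985984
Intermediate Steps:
v = -4 (v = -4 + (5 - 5) = -4 + 0 = -4)
z(M) = 4 + M (z(M) = M - 1*(-4) = M + 4 = 4 + M)
w(h, P) = -4 + h + h*P**2 (w(h, P) = (-1 + h) + (h*P**2 - 3) = (-1 + h) + (-3 + h*P**2) = -4 + h + h*P**2)
w(z(D(0)), 6)**3 = (-4 + (4 + 0) + (4 + 0)*6**2)**3 = (-4 + 4 + 4*36)**3 = (-4 + 4 + 144)**3 = 144**3 = 2985984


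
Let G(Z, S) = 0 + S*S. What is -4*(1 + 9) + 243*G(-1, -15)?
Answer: 54635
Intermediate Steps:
G(Z, S) = S² (G(Z, S) = 0 + S² = S²)
-4*(1 + 9) + 243*G(-1, -15) = -4*(1 + 9) + 243*(-15)² = -4*10 + 243*225 = -40 + 54675 = 54635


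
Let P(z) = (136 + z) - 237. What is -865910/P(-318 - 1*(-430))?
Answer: -865910/11 ≈ -78719.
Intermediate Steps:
P(z) = -101 + z
-865910/P(-318 - 1*(-430)) = -865910/(-101 + (-318 - 1*(-430))) = -865910/(-101 + (-318 + 430)) = -865910/(-101 + 112) = -865910/11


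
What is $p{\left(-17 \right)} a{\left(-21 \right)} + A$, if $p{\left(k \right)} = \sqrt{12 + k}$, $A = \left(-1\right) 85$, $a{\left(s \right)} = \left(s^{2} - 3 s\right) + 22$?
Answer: $-85 + 526 i \sqrt{5} \approx -85.0 + 1176.2 i$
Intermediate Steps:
$a{\left(s \right)} = 22 + s^{2} - 3 s$
$A = -85$
$p{\left(-17 \right)} a{\left(-21 \right)} + A = \sqrt{12 - 17} \left(22 + \left(-21\right)^{2} - -63\right) - 85 = \sqrt{-5} \left(22 + 441 + 63\right) - 85 = i \sqrt{5} \cdot 526 - 85 = 526 i \sqrt{5} - 85 = -85 + 526 i \sqrt{5}$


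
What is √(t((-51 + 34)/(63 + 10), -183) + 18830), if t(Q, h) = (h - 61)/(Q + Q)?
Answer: 2*√1398318/17 ≈ 139.12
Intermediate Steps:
t(Q, h) = (-61 + h)/(2*Q) (t(Q, h) = (-61 + h)/((2*Q)) = (-61 + h)*(1/(2*Q)) = (-61 + h)/(2*Q))
√(t((-51 + 34)/(63 + 10), -183) + 18830) = √((-61 - 183)/(2*(((-51 + 34)/(63 + 10)))) + 18830) = √((½)*(-244)/(-17/73) + 18830) = √((½)*(-73/17)*(-244) + 18830) = √(8906/17 + 18830) = √(329016/17) = 2*√1398318/17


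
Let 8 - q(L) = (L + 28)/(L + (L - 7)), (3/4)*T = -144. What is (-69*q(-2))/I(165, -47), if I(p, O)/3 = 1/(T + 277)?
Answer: -222870/11 ≈ -20261.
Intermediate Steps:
T = -192 (T = (4/3)*(-144) = -192)
q(L) = 8 - (28 + L)/(-7 + 2*L) (q(L) = 8 - (L + 28)/(L + (L - 7)) = 8 - (28 + L)/(L + (-7 + L)) = 8 - (28 + L)/(-7 + 2*L))
I(p, O) = 3/85 (I(p, O) = 3/(-192 + 277) = 3/85)
(-69*q(-2))/I(165, -47) = (-207*(-28 + 5*(-2))/(-7 + 2*(-2)))/(3/85) = -207*(-28 - 10)/(-7 - 4)*(85/3) = -207*(-38)/(-11)*(85/3) = -207*(-1)*(-38)/11*(85/3) = -69*114/11*(85/3) = -7866/11*85/3 = -222870/11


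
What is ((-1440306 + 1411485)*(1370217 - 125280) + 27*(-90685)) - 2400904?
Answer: -35885178676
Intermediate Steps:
((-1440306 + 1411485)*(1370217 - 125280) + 27*(-90685)) - 2400904 = (-28821*1244937 - 2448495) - 2400904 = (-35880329277 - 2448495) - 2400904 = -35882777772 - 2400904 = -35885178676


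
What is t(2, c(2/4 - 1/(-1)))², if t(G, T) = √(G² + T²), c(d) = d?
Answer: 25/4 ≈ 6.2500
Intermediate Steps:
t(2, c(2/4 - 1/(-1)))² = (√(2² + (2/4 - 1/(-1))²))² = (√(4 + (2*(¼) - 1*(-1))²))² = (√(4 + (½ + 1)²))² = (√(4 + (3/2)²))² = (√(4 + 9/4))² = (√(25/4))² = (5/2)² = 25/4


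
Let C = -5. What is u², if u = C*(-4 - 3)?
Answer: 1225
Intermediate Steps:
u = 35 (u = -5*(-4 - 3) = -5*(-7) = 35)
u² = 35² = 1225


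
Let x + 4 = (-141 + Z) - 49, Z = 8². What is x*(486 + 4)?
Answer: -63700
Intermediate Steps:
Z = 64
x = -130 (x = -4 + ((-141 + 64) - 49) = -4 + (-77 - 49) = -4 - 126 = -130)
x*(486 + 4) = -130*(486 + 4) = -130*490 = -63700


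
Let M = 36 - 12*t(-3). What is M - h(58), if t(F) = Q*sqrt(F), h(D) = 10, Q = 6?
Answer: 26 - 72*I*sqrt(3) ≈ 26.0 - 124.71*I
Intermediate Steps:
t(F) = 6*sqrt(F)
M = 36 - 72*I*sqrt(3) (M = 36 - 72*sqrt(-3) = 36 - 72*I*sqrt(3) ≈ 36.0 - 124.71*I)
M - h(58) = (36 - 72*I*sqrt(3)) - 1*10 = (36 - 72*I*sqrt(3)) - 10 = 26 - 72*I*sqrt(3)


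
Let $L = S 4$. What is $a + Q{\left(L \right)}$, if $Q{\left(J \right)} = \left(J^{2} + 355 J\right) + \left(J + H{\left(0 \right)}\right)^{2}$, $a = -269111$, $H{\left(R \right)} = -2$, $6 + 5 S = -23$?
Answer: $- \frac{6904343}{25} \approx -2.7617 \cdot 10^{5}$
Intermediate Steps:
$S = - \frac{29}{5}$ ($S = - \frac{6}{5} + \frac{1}{5} \left(-23\right) = - \frac{6}{5} - \frac{23}{5} = - \frac{29}{5} \approx -5.8$)
$L = - \frac{116}{5}$ ($L = \left(- \frac{29}{5}\right) 4 = - \frac{116}{5} \approx -23.2$)
$Q{\left(J \right)} = J^{2} + \left(-2 + J\right)^{2} + 355 J$ ($Q{\left(J \right)} = \left(J^{2} + 355 J\right) + \left(J - 2\right)^{2} = \left(J^{2} + 355 J\right) + \left(-2 + J\right)^{2} = J^{2} + \left(-2 + J\right)^{2} + 355 J$)
$a + Q{\left(L \right)} = -269111 + \left(4 + 2 \left(- \frac{116}{5}\right)^{2} + 351 \left(- \frac{116}{5}\right)\right) = -269111 + \left(4 + 2 \cdot \frac{13456}{25} - \frac{40716}{5}\right) = -269111 + \left(4 + \frac{26912}{25} - \frac{40716}{5}\right) = -269111 - \frac{176568}{25} = - \frac{6904343}{25}$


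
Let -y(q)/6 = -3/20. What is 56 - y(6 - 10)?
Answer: 551/10 ≈ 55.100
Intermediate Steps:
y(q) = 9/10 (y(q) = -(-18)/20 = -6*(-3/20) = 9/10)
56 - y(6 - 10) = 56 - 1*9/10 = 56 - 9/10 = 551/10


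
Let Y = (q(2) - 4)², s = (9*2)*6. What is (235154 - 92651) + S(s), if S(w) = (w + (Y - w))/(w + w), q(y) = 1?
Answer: 3420073/24 ≈ 1.4250e+5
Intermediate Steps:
s = 108 (s = 18*6 = 108)
Y = 9 (Y = (1 - 4)² = (-3)² = 9)
S(w) = 9/(2*w) (S(w) = (w + (9 - w))/(w + w) = 9/((2*w)) = 9*(1/(2*w)) = 9/(2*w))
(235154 - 92651) + S(s) = (235154 - 92651) + (9/2)/108 = 142503 + (9/2)*(1/108) = 142503 + 1/24 = 3420073/24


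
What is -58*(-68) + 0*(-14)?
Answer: 3944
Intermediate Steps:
-58*(-68) + 0*(-14) = 3944 + 0 = 3944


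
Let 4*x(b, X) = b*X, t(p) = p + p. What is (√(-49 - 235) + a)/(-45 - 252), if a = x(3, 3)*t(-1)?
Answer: 1/66 - 2*I*√71/297 ≈ 0.015152 - 0.056742*I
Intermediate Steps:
t(p) = 2*p
x(b, X) = X*b/4 (x(b, X) = (b*X)/4 = (X*b)/4 = X*b/4)
a = -9/2 (a = ((¼)*3*3)*(2*(-1)) = (9/4)*(-2) = -9/2 ≈ -4.5000)
(√(-49 - 235) + a)/(-45 - 252) = (√(-49 - 235) - 9/2)/(-45 - 252) = (√(-284) - 9/2)/(-297) = (2*I*√71 - 9/2)*(-1/297) = (-9/2 + 2*I*√71)*(-1/297) = 1/66 - 2*I*√71/297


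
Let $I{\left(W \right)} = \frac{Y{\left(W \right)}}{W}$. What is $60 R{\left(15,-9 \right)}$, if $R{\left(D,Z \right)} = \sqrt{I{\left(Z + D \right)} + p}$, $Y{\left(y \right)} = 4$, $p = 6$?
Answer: $40 \sqrt{15} \approx 154.92$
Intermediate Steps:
$I{\left(W \right)} = \frac{4}{W}$
$R{\left(D,Z \right)} = \sqrt{6 + \frac{4}{D + Z}}$ ($R{\left(D,Z \right)} = \sqrt{\frac{4}{Z + D} + 6} = \sqrt{\frac{4}{D + Z} + 6} = \sqrt{6 + \frac{4}{D + Z}}$)
$60 R{\left(15,-9 \right)} = 60 \sqrt{6 + \frac{4}{15 - 9}} = 60 \sqrt{6 + \frac{4}{6}} = 60 \sqrt{6 + 4 \cdot \frac{1}{6}} = 60 \sqrt{6 + \frac{2}{3}} = 60 \sqrt{\frac{20}{3}} = 60 \frac{2 \sqrt{15}}{3} = 40 \sqrt{15}$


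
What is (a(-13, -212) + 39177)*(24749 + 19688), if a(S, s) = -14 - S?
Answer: 1740863912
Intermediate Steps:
(a(-13, -212) + 39177)*(24749 + 19688) = ((-14 - 1*(-13)) + 39177)*(24749 + 19688) = ((-14 + 13) + 39177)*44437 = (-1 + 39177)*44437 = 39176*44437 = 1740863912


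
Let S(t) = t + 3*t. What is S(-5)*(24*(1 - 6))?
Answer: 2400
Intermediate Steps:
S(t) = 4*t
S(-5)*(24*(1 - 6)) = (4*(-5))*(24*(1 - 6)) = -480*(-5) = -20*(-120) = 2400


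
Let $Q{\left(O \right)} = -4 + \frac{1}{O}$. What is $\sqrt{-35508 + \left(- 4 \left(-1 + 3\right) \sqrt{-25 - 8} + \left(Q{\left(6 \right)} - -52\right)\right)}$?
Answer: $\frac{\sqrt{-1276554 - 288 i \sqrt{33}}}{6} \approx 0.12202 - 188.31 i$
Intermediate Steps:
$\sqrt{-35508 + \left(- 4 \left(-1 + 3\right) \sqrt{-25 - 8} + \left(Q{\left(6 \right)} - -52\right)\right)} = \sqrt{-35508 + \left(- 4 \left(-1 + 3\right) \sqrt{-25 - 8} - \left(-48 - \frac{1}{6}\right)\right)} = \sqrt{-35508 + \left(\left(-4\right) 2 \sqrt{-33} + \left(\left(-4 + \frac{1}{6}\right) + 52\right)\right)} = \sqrt{-35508 + \left(- 8 i \sqrt{33} + \left(- \frac{23}{6} + 52\right)\right)} = \sqrt{-35508 + \left(- 8 i \sqrt{33} + \frac{289}{6}\right)} = \sqrt{-35508 + \left(\frac{289}{6} - 8 i \sqrt{33}\right)} = \sqrt{- \frac{212759}{6} - 8 i \sqrt{33}}$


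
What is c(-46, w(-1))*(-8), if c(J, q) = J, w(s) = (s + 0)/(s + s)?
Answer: 368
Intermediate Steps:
w(s) = ½ (w(s) = s/((2*s)) = s*(1/(2*s)) = ½)
c(-46, w(-1))*(-8) = -46*(-8) = 368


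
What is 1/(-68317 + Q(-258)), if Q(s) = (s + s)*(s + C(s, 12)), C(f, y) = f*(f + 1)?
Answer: -1/34149085 ≈ -2.9283e-8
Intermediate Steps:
C(f, y) = f*(1 + f)
Q(s) = 2*s*(s + s*(1 + s)) (Q(s) = (s + s)*(s + s*(1 + s)) = (2*s)*(s + s*(1 + s)) = 2*s*(s + s*(1 + s)))
1/(-68317 + Q(-258)) = 1/(-68317 + 2*(-258)²*(2 - 258)) = 1/(-68317 + 2*66564*(-256)) = 1/(-68317 - 34080768) = 1/(-34149085) = -1/34149085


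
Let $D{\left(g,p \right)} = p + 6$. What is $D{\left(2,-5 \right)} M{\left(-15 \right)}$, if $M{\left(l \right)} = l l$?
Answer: $225$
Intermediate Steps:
$D{\left(g,p \right)} = 6 + p$
$M{\left(l \right)} = l^{2}$
$D{\left(2,-5 \right)} M{\left(-15 \right)} = \left(6 - 5\right) \left(-15\right)^{2} = 1 \cdot 225 = 225$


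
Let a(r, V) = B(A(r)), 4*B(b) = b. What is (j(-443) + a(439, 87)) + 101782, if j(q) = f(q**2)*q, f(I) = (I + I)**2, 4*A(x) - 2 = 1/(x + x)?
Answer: -958722942670577763/14048 ≈ -6.8246e+13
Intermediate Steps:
A(x) = 1/2 + 1/(8*x) (A(x) = 1/2 + 1/(4*(x + x)) = 1/2 + 1/(4*((2*x))) = 1/2 + (1/(2*x))/4 = 1/2 + 1/(8*x))
B(b) = b/4
a(r, V) = (1 + 4*r)/(32*r) (a(r, V) = ((1 + 4*r)/(8*r))/4 = (1 + 4*r)/(32*r))
f(I) = 4*I**2 (f(I) = (2*I)**2 = 4*I**2)
j(q) = 4*q**5 (j(q) = (4*(q**2)**2)*q = (4*q**4)*q = 4*q**5)
(j(-443) + a(439, 87)) + 101782 = (4*(-443)**5 + (1/32)*(1 + 4*439)/439) + 101782 = (4*(-17061555810443) + (1/32)*(1/439)*(1 + 1756)) + 101782 = (-68246223241772 + (1/32)*(1/439)*1757) + 101782 = (-68246223241772 + 1757/14048) + 101782 = -958722944100411299/14048 + 101782 = -958722942670577763/14048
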